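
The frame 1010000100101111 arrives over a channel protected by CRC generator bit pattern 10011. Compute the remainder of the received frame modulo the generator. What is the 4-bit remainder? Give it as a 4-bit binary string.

Modulo-2 division of 1010000100101111 by 10011:
  pos 0: 10100 XOR 10011 = 00111
  pos 2: 11100 XOR 10011 = 01111
  pos 3: 11111 XOR 10011 = 01100
  pos 4: 11000 XOR 10011 = 01011
  pos 5: 10110 XOR 10011 = 00101
  pos 7: 10110 XOR 10011 = 00101
  pos 9: 10111 XOR 10011 = 00100
  pos 11: 10011 XOR 10011 = 00000
Remainder = 0000 (zero — the frame passes the CRC check).

0000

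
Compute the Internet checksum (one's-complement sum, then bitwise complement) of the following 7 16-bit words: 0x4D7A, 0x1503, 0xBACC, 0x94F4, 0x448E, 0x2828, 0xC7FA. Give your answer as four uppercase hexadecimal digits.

1910

One's-complement addition (fold any carry out of bit 15 back into bit 0):
  0x4D7A + 0x1503 = 0x0627D
  0x627D + 0xBACC = 0x11D49 → wrap carry → 0x1D4A
  0x1D4A + 0x94F4 = 0x0B23E
  0xB23E + 0x448E = 0x0F6CC
  0xF6CC + 0x2828 = 0x11EF4 → wrap carry → 0x1EF5
  0x1EF5 + 0xC7FA = 0x0E6EF
One's-complement sum = 0xE6EF.
Checksum = ~0xE6EF & 0xFFFF = 0x1910.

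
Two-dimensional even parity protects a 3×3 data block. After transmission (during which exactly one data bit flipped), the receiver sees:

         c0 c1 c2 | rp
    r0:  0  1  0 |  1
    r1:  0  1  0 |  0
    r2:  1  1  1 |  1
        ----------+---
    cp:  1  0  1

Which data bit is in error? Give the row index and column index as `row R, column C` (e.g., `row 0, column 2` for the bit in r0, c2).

row 1, column 1

Recompute each row's even parity and compare to rp:
  r0: data parity 1, sent rp 1 → ok
  r1: data parity 1, sent rp 0 → mismatch
  r2: data parity 1, sent rp 1 → ok
Recompute each column's even parity and compare to cp:
  c0: data parity 1, sent cp 1 → ok
  c1: data parity 1, sent cp 0 → mismatch
  c2: data parity 1, sent cp 1 → ok
Exactly one row (r1) and one column (c1) fail → the flipped bit is at their intersection.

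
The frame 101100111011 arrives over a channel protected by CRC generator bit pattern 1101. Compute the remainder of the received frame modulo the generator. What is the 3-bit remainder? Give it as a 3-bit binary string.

011

Modulo-2 division of 101100111011 by 1101:
  pos 0: 1011 XOR 1101 = 0110
  pos 1: 1100 XOR 1101 = 0001
  pos 4: 1011 XOR 1101 = 0110
  pos 5: 1101 XOR 1101 = 0000
Remainder = 011 (nonzero — an error is detected).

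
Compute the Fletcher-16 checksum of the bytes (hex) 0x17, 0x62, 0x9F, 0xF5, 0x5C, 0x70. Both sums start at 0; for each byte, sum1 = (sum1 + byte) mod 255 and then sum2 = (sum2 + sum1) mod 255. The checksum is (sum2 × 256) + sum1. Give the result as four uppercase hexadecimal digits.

Running sums (mod 255):
  after byte 0 (0x17): sum1=23, sum2=23
  after byte 1 (0x62): sum1=121, sum2=144
  after byte 2 (0x9F): sum1=25, sum2=169
  after byte 3 (0xF5): sum1=15, sum2=184
  after byte 4 (0x5C): sum1=107, sum2=36
  after byte 5 (0x70): sum1=219, sum2=0
Checksum = sum2·256 + sum1 = 0·256 + 219 = 219 = 0x00DB.

00DB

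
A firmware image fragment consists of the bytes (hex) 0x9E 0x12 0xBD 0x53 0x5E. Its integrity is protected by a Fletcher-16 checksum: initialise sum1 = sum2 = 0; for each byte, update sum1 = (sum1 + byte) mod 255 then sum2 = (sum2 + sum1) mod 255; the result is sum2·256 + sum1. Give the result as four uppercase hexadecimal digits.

Running sums (mod 255):
  after byte 0 (0x9E): sum1=158, sum2=158
  after byte 1 (0x12): sum1=176, sum2=79
  after byte 2 (0xBD): sum1=110, sum2=189
  after byte 3 (0x53): sum1=193, sum2=127
  after byte 4 (0x5E): sum1=32, sum2=159
Checksum = sum2·256 + sum1 = 159·256 + 32 = 40736 = 0x9F20.

9F20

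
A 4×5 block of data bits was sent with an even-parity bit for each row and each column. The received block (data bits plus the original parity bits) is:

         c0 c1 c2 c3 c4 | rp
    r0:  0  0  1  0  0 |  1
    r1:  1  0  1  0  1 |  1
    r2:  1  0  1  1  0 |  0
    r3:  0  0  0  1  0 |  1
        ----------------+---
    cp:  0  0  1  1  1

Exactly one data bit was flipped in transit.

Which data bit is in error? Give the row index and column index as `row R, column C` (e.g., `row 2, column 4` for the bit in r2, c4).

Recompute each row's even parity and compare to rp:
  r0: data parity 1, sent rp 1 → ok
  r1: data parity 1, sent rp 1 → ok
  r2: data parity 1, sent rp 0 → mismatch
  r3: data parity 1, sent rp 1 → ok
Recompute each column's even parity and compare to cp:
  c0: data parity 0, sent cp 0 → ok
  c1: data parity 0, sent cp 0 → ok
  c2: data parity 1, sent cp 1 → ok
  c3: data parity 0, sent cp 1 → mismatch
  c4: data parity 1, sent cp 1 → ok
Exactly one row (r2) and one column (c3) fail → the flipped bit is at their intersection.

row 2, column 3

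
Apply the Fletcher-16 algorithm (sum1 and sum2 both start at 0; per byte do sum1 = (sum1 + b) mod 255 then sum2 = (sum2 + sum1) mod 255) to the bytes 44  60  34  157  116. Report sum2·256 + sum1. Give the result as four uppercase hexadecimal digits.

Running sums (mod 255):
  after byte 0 (44): sum1=44, sum2=44
  after byte 1 (60): sum1=104, sum2=148
  after byte 2 (34): sum1=138, sum2=31
  after byte 3 (157): sum1=40, sum2=71
  after byte 4 (116): sum1=156, sum2=227
Checksum = sum2·256 + sum1 = 227·256 + 156 = 58268 = 0xE39C.

E39C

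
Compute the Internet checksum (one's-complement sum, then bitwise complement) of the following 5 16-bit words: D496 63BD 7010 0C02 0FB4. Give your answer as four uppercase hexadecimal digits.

One's-complement addition (fold any carry out of bit 15 back into bit 0):
  0xD496 + 0x63BD = 0x13853 → wrap carry → 0x3854
  0x3854 + 0x7010 = 0x0A864
  0xA864 + 0x0C02 = 0x0B466
  0xB466 + 0x0FB4 = 0x0C41A
One's-complement sum = 0xC41A.
Checksum = ~0xC41A & 0xFFFF = 0x3BE5.

3BE5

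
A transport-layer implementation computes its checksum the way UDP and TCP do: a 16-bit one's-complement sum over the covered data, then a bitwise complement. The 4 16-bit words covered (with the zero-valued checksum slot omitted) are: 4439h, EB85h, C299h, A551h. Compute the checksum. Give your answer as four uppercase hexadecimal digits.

6855

One's-complement addition (fold any carry out of bit 15 back into bit 0):
  0x4439 + 0xEB85 = 0x12FBE → wrap carry → 0x2FBF
  0x2FBF + 0xC299 = 0x0F258
  0xF258 + 0xA551 = 0x197A9 → wrap carry → 0x97AA
One's-complement sum = 0x97AA.
Checksum = ~0x97AA & 0xFFFF = 0x6855.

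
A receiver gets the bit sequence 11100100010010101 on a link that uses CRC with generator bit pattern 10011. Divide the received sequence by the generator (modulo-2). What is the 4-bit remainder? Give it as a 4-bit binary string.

1001

Modulo-2 division of 11100100010010101 by 10011:
  pos 0: 11100 XOR 10011 = 01111
  pos 1: 11111 XOR 10011 = 01100
  pos 2: 11000 XOR 10011 = 01011
  pos 3: 10110 XOR 10011 = 00101
  pos 5: 10101 XOR 10011 = 00110
  pos 7: 11000 XOR 10011 = 01011
  pos 8: 10111 XOR 10011 = 00100
  pos 10: 10001 XOR 10011 = 00010
Remainder = 1001 (nonzero — an error is detected).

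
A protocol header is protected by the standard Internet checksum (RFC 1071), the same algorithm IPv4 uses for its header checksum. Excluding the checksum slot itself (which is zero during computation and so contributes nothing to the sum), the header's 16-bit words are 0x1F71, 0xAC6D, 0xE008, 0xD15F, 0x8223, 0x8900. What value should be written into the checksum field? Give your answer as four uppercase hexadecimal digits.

One's-complement addition (fold any carry out of bit 15 back into bit 0):
  0x1F71 + 0xAC6D = 0x0CBDE
  0xCBDE + 0xE008 = 0x1ABE6 → wrap carry → 0xABE7
  0xABE7 + 0xD15F = 0x17D46 → wrap carry → 0x7D47
  0x7D47 + 0x8223 = 0x0FF6A
  0xFF6A + 0x8900 = 0x1886A → wrap carry → 0x886B
One's-complement sum = 0x886B.
Checksum = ~0x886B & 0xFFFF = 0x7794.

7794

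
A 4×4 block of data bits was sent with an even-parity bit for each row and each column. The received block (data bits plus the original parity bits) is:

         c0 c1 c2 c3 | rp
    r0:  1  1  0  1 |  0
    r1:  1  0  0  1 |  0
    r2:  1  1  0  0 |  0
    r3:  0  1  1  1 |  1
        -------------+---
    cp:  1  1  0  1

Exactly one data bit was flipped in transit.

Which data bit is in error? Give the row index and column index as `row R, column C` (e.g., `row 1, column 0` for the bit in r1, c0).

row 0, column 2

Recompute each row's even parity and compare to rp:
  r0: data parity 1, sent rp 0 → mismatch
  r1: data parity 0, sent rp 0 → ok
  r2: data parity 0, sent rp 0 → ok
  r3: data parity 1, sent rp 1 → ok
Recompute each column's even parity and compare to cp:
  c0: data parity 1, sent cp 1 → ok
  c1: data parity 1, sent cp 1 → ok
  c2: data parity 1, sent cp 0 → mismatch
  c3: data parity 1, sent cp 1 → ok
Exactly one row (r0) and one column (c2) fail → the flipped bit is at their intersection.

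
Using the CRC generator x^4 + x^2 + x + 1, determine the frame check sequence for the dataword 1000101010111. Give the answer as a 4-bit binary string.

0010

Append 4 zeros: 10001010101110000. Divide by 10111 (XOR where the leading bit is 1):
  pos 0: 10001 XOR 10111 = 00110
  pos 2: 11001 XOR 10111 = 01110
  pos 3: 11100 XOR 10111 = 01011
  pos 4: 10111 XOR 10111 = 00000
  pos 10: 11100 XOR 10111 = 01011
  pos 11: 10110 XOR 10111 = 00001
Remainder (last 4 bits) = 0010. This is the CRC / FCS.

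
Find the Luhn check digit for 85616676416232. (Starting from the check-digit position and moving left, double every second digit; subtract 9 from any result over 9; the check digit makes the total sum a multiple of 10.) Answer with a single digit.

Partial digits right→left: 2 3 2 6 1 4 6 7 6 6 1 6 5 8
Double every second digit counting from the check-digit position (so the 1st, 3rd, 5th, ... of the partial from the right).
  doubled (with −9 where >9): 4 4 2 3 3 2 1 → sum 19
  kept as-is: 3 6 4 7 6 6 8 → sum 40
Total = 19 + 40 = 59.
Check digit = (10 − (59 mod 10)) mod 10 = 1.

1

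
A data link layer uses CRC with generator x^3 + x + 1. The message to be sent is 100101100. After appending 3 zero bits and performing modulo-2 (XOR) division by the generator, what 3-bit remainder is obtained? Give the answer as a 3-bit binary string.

Append 3 zeros: 100101100000. Divide by 1011 (XOR where the leading bit is 1):
  pos 0: 1001 XOR 1011 = 0010
  pos 2: 1001 XOR 1011 = 0010
  pos 4: 1010 XOR 1011 = 0001
  pos 7: 1000 XOR 1011 = 0011
Remainder (last 3 bits) = 110. This is the CRC / FCS.

110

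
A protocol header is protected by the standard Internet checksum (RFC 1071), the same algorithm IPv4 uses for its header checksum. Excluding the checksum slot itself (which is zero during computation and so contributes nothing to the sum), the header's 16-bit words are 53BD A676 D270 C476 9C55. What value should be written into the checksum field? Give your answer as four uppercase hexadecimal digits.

D28E

One's-complement addition (fold any carry out of bit 15 back into bit 0):
  0x53BD + 0xA676 = 0x0FA33
  0xFA33 + 0xD270 = 0x1CCA3 → wrap carry → 0xCCA4
  0xCCA4 + 0xC476 = 0x1911A → wrap carry → 0x911B
  0x911B + 0x9C55 = 0x12D70 → wrap carry → 0x2D71
One's-complement sum = 0x2D71.
Checksum = ~0x2D71 & 0xFFFF = 0xD28E.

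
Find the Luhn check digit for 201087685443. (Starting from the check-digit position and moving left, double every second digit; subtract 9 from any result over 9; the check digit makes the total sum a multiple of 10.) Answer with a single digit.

8

Partial digits right→left: 3 4 4 5 8 6 7 8 0 1 0 2
Double every second digit counting from the check-digit position (so the 1st, 3rd, 5th, ... of the partial from the right).
  doubled (with −9 where >9): 6 8 7 5 0 0 → sum 26
  kept as-is: 4 5 6 8 1 2 → sum 26
Total = 26 + 26 = 52.
Check digit = (10 − (52 mod 10)) mod 10 = 8.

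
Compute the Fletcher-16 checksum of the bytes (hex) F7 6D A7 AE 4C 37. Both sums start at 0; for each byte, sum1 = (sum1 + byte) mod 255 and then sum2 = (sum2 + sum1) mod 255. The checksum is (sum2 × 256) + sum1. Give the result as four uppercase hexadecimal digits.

Running sums (mod 255):
  after byte 0 (F7): sum1=247, sum2=247
  after byte 1 (6D): sum1=101, sum2=93
  after byte 2 (A7): sum1=13, sum2=106
  after byte 3 (AE): sum1=187, sum2=38
  after byte 4 (4C): sum1=8, sum2=46
  after byte 5 (37): sum1=63, sum2=109
Checksum = sum2·256 + sum1 = 109·256 + 63 = 27967 = 0x6D3F.

6D3F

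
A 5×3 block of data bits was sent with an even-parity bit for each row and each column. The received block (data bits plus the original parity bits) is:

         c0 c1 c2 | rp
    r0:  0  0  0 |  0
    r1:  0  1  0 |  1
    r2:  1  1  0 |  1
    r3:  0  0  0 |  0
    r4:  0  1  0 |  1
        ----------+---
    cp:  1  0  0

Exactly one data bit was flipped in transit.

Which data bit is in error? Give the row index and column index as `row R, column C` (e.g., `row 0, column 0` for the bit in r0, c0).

row 2, column 1

Recompute each row's even parity and compare to rp:
  r0: data parity 0, sent rp 0 → ok
  r1: data parity 1, sent rp 1 → ok
  r2: data parity 0, sent rp 1 → mismatch
  r3: data parity 0, sent rp 0 → ok
  r4: data parity 1, sent rp 1 → ok
Recompute each column's even parity and compare to cp:
  c0: data parity 1, sent cp 1 → ok
  c1: data parity 1, sent cp 0 → mismatch
  c2: data parity 0, sent cp 0 → ok
Exactly one row (r2) and one column (c1) fail → the flipped bit is at their intersection.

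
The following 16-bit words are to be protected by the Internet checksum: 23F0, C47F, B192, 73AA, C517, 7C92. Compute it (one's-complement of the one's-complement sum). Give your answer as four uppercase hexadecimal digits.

B0A8

One's-complement addition (fold any carry out of bit 15 back into bit 0):
  0x23F0 + 0xC47F = 0x0E86F
  0xE86F + 0xB192 = 0x19A01 → wrap carry → 0x9A02
  0x9A02 + 0x73AA = 0x10DAC → wrap carry → 0x0DAD
  0x0DAD + 0xC517 = 0x0D2C4
  0xD2C4 + 0x7C92 = 0x14F56 → wrap carry → 0x4F57
One's-complement sum = 0x4F57.
Checksum = ~0x4F57 & 0xFFFF = 0xB0A8.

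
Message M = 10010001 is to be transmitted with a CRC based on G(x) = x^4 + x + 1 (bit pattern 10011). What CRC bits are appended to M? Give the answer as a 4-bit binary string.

Append 4 zeros: 100100010000. Divide by 10011 (XOR where the leading bit is 1):
  pos 0: 10010 XOR 10011 = 00001
  pos 4: 10010 XOR 10011 = 00001
Remainder (last 4 bits) = 1000. This is the CRC / FCS.

1000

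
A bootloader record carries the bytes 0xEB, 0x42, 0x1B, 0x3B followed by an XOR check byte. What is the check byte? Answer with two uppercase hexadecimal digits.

XOR the bytes together:
  start with 0xEB
  0xEB ⊕ 0x42 = 0xA9
  0xA9 ⊕ 0x1B = 0xB2
  0xB2 ⊕ 0x3B = 0x89

89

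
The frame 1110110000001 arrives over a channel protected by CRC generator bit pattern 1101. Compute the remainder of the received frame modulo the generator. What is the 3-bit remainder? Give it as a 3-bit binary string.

011

Modulo-2 division of 1110110000001 by 1101:
  pos 0: 1110 XOR 1101 = 0011
  pos 2: 1111 XOR 1101 = 0010
  pos 4: 1000 XOR 1101 = 0101
  pos 5: 1010 XOR 1101 = 0111
  pos 6: 1110 XOR 1101 = 0011
  pos 8: 1100 XOR 1101 = 0001
Remainder = 011 (nonzero — an error is detected).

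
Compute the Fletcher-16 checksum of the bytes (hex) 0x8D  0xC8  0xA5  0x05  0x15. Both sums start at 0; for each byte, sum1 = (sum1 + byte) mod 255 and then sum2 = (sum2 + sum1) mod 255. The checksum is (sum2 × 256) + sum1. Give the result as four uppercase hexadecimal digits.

Running sums (mod 255):
  after byte 0 (0x8D): sum1=141, sum2=141
  after byte 1 (0xC8): sum1=86, sum2=227
  after byte 2 (0xA5): sum1=251, sum2=223
  after byte 3 (0x05): sum1=1, sum2=224
  after byte 4 (0x15): sum1=22, sum2=246
Checksum = sum2·256 + sum1 = 246·256 + 22 = 62998 = 0xF616.

F616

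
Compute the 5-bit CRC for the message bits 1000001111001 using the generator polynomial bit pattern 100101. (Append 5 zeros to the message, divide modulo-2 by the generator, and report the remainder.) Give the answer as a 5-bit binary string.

Append 5 zeros: 100000111100100000. Divide by 100101 (XOR where the leading bit is 1):
  pos 0: 100000 XOR 100101 = 000101
  pos 3: 101111 XOR 100101 = 001010
  pos 5: 101010 XOR 100101 = 001111
  pos 7: 111101 XOR 100101 = 011000
  pos 8: 110000 XOR 100101 = 010101
  pos 9: 101010 XOR 100101 = 001111
  pos 11: 111100 XOR 100101 = 011001
  pos 12: 110010 XOR 100101 = 010111
Remainder (last 5 bits) = 10111. This is the CRC / FCS.

10111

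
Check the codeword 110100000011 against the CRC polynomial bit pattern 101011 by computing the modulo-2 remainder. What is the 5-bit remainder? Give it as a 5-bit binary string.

Modulo-2 division of 110100000011 by 101011:
  pos 0: 110100 XOR 101011 = 011111
  pos 1: 111110 XOR 101011 = 010101
  pos 2: 101010 XOR 101011 = 000001
Remainder = 10011 (nonzero — an error is detected).

10011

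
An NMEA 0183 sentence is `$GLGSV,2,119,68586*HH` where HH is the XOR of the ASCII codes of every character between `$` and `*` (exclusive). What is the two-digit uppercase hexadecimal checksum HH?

5B

XOR the ASCII codes of the payload characters:
  'G' = 0x47 → acc = 0x47
  'L' = 0x4C → acc = 0x0B
  'G' = 0x47 → acc = 0x4C
  'S' = 0x53 → acc = 0x1F
  'V' = 0x56 → acc = 0x49
  ',' = 0x2C → acc = 0x65
  '2' = 0x32 → acc = 0x57
  ',' = 0x2C → acc = 0x7B
  '1' = 0x31 → acc = 0x4A
  '1' = 0x31 → acc = 0x7B
  '9' = 0x39 → acc = 0x42
  ',' = 0x2C → acc = 0x6E
  '6' = 0x36 → acc = 0x58
  '8' = 0x38 → acc = 0x60
  '5' = 0x35 → acc = 0x55
  '8' = 0x38 → acc = 0x6D
  '6' = 0x36 → acc = 0x5B
Checksum = 0x5B.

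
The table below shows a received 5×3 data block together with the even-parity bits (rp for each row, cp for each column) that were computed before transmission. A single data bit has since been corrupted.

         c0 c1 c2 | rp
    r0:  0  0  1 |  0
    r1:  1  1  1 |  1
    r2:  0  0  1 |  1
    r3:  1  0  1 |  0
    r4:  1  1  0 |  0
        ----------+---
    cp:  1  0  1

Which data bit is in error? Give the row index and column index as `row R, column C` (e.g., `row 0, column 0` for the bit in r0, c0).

row 0, column 2

Recompute each row's even parity and compare to rp:
  r0: data parity 1, sent rp 0 → mismatch
  r1: data parity 1, sent rp 1 → ok
  r2: data parity 1, sent rp 1 → ok
  r3: data parity 0, sent rp 0 → ok
  r4: data parity 0, sent rp 0 → ok
Recompute each column's even parity and compare to cp:
  c0: data parity 1, sent cp 1 → ok
  c1: data parity 0, sent cp 0 → ok
  c2: data parity 0, sent cp 1 → mismatch
Exactly one row (r0) and one column (c2) fail → the flipped bit is at their intersection.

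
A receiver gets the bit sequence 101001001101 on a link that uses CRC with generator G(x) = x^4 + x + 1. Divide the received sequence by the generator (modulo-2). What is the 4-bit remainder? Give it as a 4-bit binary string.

Modulo-2 division of 101001001101 by 10011:
  pos 0: 10100 XOR 10011 = 00111
  pos 2: 11110 XOR 10011 = 01101
  pos 3: 11010 XOR 10011 = 01001
  pos 4: 10011 XOR 10011 = 00000
Remainder = 0101 (nonzero — an error is detected).

0101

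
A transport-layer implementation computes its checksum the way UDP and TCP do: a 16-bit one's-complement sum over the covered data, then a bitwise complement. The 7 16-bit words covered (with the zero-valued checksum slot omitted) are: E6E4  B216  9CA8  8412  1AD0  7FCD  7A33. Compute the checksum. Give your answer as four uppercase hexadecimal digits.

3178

One's-complement addition (fold any carry out of bit 15 back into bit 0):
  0xE6E4 + 0xB216 = 0x198FA → wrap carry → 0x98FB
  0x98FB + 0x9CA8 = 0x135A3 → wrap carry → 0x35A4
  0x35A4 + 0x8412 = 0x0B9B6
  0xB9B6 + 0x1AD0 = 0x0D486
  0xD486 + 0x7FCD = 0x15453 → wrap carry → 0x5454
  0x5454 + 0x7A33 = 0x0CE87
One's-complement sum = 0xCE87.
Checksum = ~0xCE87 & 0xFFFF = 0x3178.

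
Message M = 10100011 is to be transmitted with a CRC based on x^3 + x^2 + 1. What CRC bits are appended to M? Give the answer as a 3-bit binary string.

101

Append 3 zeros: 10100011000. Divide by 1101 (XOR where the leading bit is 1):
  pos 0: 1010 XOR 1101 = 0111
  pos 1: 1110 XOR 1101 = 0011
  pos 3: 1101 XOR 1101 = 0000
  pos 7: 1000 XOR 1101 = 0101
Remainder (last 3 bits) = 101. This is the CRC / FCS.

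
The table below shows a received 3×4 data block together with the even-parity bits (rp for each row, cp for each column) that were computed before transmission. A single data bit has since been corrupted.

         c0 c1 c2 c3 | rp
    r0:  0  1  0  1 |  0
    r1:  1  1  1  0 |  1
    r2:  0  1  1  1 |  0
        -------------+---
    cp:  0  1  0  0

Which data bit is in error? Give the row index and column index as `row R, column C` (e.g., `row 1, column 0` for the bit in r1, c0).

Recompute each row's even parity and compare to rp:
  r0: data parity 0, sent rp 0 → ok
  r1: data parity 1, sent rp 1 → ok
  r2: data parity 1, sent rp 0 → mismatch
Recompute each column's even parity and compare to cp:
  c0: data parity 1, sent cp 0 → mismatch
  c1: data parity 1, sent cp 1 → ok
  c2: data parity 0, sent cp 0 → ok
  c3: data parity 0, sent cp 0 → ok
Exactly one row (r2) and one column (c0) fail → the flipped bit is at their intersection.

row 2, column 0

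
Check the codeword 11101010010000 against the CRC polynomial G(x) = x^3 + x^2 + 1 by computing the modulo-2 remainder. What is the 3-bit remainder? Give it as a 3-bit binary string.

000

Modulo-2 division of 11101010010000 by 1101:
  pos 0: 1110 XOR 1101 = 0011
  pos 2: 1110 XOR 1101 = 0011
  pos 4: 1110 XOR 1101 = 0011
  pos 6: 1101 XOR 1101 = 0000
Remainder = 000 (zero — the frame passes the CRC check).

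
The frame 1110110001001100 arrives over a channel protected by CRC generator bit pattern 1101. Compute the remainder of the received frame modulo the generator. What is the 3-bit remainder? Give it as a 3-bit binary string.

Modulo-2 division of 1110110001001100 by 1101:
  pos 0: 1110 XOR 1101 = 0011
  pos 2: 1111 XOR 1101 = 0010
  pos 4: 1000 XOR 1101 = 0101
  pos 5: 1010 XOR 1101 = 0111
  pos 6: 1111 XOR 1101 = 0010
  pos 8: 1000 XOR 1101 = 0101
  pos 9: 1011 XOR 1101 = 0110
  pos 10: 1101 XOR 1101 = 0000
Remainder = 000 (zero — the frame passes the CRC check).

000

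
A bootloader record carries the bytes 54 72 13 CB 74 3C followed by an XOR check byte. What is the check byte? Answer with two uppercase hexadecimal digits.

B6

XOR the bytes together:
  start with 0x54
  0x54 ⊕ 0x72 = 0x26
  0x26 ⊕ 0x13 = 0x35
  0x35 ⊕ 0xCB = 0xFE
  0xFE ⊕ 0x74 = 0x8A
  0x8A ⊕ 0x3C = 0xB6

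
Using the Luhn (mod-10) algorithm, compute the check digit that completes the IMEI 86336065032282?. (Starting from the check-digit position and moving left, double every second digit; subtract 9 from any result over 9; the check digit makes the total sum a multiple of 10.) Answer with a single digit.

Partial digits right→left: 2 8 2 2 3 0 5 6 0 6 3 3 6 8
Double every second digit counting from the check-digit position (so the 1st, 3rd, 5th, ... of the partial from the right).
  doubled (with −9 where >9): 4 4 6 1 0 6 3 → sum 24
  kept as-is: 8 2 0 6 6 3 8 → sum 33
Total = 24 + 33 = 57.
Check digit = (10 − (57 mod 10)) mod 10 = 3.

3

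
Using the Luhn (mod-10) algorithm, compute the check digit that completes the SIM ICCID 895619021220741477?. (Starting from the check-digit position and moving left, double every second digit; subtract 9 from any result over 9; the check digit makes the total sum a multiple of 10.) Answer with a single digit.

Partial digits right→left: 7 7 4 1 4 7 0 2 2 1 2 0 9 1 6 5 9 8
Double every second digit counting from the check-digit position (so the 1st, 3rd, 5th, ... of the partial from the right).
  doubled (with −9 where >9): 5 8 8 0 4 4 9 3 9 → sum 50
  kept as-is: 7 1 7 2 1 0 1 5 8 → sum 32
Total = 50 + 32 = 82.
Check digit = (10 − (82 mod 10)) mod 10 = 8.

8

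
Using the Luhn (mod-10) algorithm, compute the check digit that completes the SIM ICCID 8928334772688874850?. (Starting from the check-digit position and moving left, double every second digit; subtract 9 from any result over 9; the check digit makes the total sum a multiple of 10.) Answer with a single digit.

Partial digits right→left: 0 5 8 4 7 8 8 8 6 2 7 7 4 3 3 8 2 9 8
Double every second digit counting from the check-digit position (so the 1st, 3rd, 5th, ... of the partial from the right).
  doubled (with −9 where >9): 0 7 5 7 3 5 8 6 4 7 → sum 52
  kept as-is: 5 4 8 8 2 7 3 8 9 → sum 54
Total = 52 + 54 = 106.
Check digit = (10 − (106 mod 10)) mod 10 = 4.

4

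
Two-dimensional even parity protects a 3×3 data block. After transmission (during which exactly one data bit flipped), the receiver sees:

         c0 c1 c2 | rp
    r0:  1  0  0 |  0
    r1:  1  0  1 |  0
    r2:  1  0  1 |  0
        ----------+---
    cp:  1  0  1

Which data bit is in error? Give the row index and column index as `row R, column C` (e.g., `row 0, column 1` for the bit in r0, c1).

row 0, column 2

Recompute each row's even parity and compare to rp:
  r0: data parity 1, sent rp 0 → mismatch
  r1: data parity 0, sent rp 0 → ok
  r2: data parity 0, sent rp 0 → ok
Recompute each column's even parity and compare to cp:
  c0: data parity 1, sent cp 1 → ok
  c1: data parity 0, sent cp 0 → ok
  c2: data parity 0, sent cp 1 → mismatch
Exactly one row (r0) and one column (c2) fail → the flipped bit is at their intersection.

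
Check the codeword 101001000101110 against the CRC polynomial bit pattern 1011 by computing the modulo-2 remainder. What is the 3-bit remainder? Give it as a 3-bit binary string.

Modulo-2 division of 101001000101110 by 1011:
  pos 0: 1010 XOR 1011 = 0001
  pos 3: 1010 XOR 1011 = 0001
  pos 6: 1001 XOR 1011 = 0010
  pos 8: 1001 XOR 1011 = 0010
  pos 10: 1011 XOR 1011 = 0000
Remainder = 000 (zero — the frame passes the CRC check).

000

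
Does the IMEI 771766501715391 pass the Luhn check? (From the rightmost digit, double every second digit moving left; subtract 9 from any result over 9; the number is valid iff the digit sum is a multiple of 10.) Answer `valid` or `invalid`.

From the right, keep odd positions and double even positions (subtract 9 from any doubled value over 9):
  doubled (positions 2,4,...): 9 1 5 0 3 5 5 → sum 28
  kept (positions 1,3,...): 1 3 1 1 5 6 1 7 → sum 25
Total = 53.
53 mod 10 = 3, so the number is invalid.

invalid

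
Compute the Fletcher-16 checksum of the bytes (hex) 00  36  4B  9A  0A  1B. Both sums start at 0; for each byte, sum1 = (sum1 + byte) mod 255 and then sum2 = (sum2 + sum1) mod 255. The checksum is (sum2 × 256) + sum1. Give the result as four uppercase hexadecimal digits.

3B41

Running sums (mod 255):
  after byte 0 (00): sum1=0, sum2=0
  after byte 1 (36): sum1=54, sum2=54
  after byte 2 (4B): sum1=129, sum2=183
  after byte 3 (9A): sum1=28, sum2=211
  after byte 4 (0A): sum1=38, sum2=249
  after byte 5 (1B): sum1=65, sum2=59
Checksum = sum2·256 + sum1 = 59·256 + 65 = 15169 = 0x3B41.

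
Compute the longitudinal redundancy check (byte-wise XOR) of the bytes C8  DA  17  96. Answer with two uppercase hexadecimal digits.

XOR the bytes together:
  start with 0xC8
  0xC8 ⊕ 0xDA = 0x12
  0x12 ⊕ 0x17 = 0x05
  0x05 ⊕ 0x96 = 0x93

93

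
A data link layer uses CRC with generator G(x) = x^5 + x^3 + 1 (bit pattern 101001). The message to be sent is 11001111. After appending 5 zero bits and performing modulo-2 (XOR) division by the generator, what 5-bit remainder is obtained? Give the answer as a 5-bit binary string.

11101

Append 5 zeros: 1100111100000. Divide by 101001 (XOR where the leading bit is 1):
  pos 0: 110011 XOR 101001 = 011010
  pos 1: 110101 XOR 101001 = 011100
  pos 2: 111001 XOR 101001 = 010000
  pos 3: 100000 XOR 101001 = 001001
  pos 5: 100100 XOR 101001 = 001101
  pos 7: 110100 XOR 101001 = 011101
Remainder (last 5 bits) = 11101. This is the CRC / FCS.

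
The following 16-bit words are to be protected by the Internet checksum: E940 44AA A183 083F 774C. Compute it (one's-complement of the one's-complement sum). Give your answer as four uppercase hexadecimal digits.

One's-complement addition (fold any carry out of bit 15 back into bit 0):
  0xE940 + 0x44AA = 0x12DEA → wrap carry → 0x2DEB
  0x2DEB + 0xA183 = 0x0CF6E
  0xCF6E + 0x083F = 0x0D7AD
  0xD7AD + 0x774C = 0x14EF9 → wrap carry → 0x4EFA
One's-complement sum = 0x4EFA.
Checksum = ~0x4EFA & 0xFFFF = 0xB105.

B105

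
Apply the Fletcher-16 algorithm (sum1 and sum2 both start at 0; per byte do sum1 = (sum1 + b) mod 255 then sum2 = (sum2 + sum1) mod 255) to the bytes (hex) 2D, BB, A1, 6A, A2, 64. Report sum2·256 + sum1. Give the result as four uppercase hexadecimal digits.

29FB

Running sums (mod 255):
  after byte 0 (2D): sum1=45, sum2=45
  after byte 1 (BB): sum1=232, sum2=22
  after byte 2 (A1): sum1=138, sum2=160
  after byte 3 (6A): sum1=244, sum2=149
  after byte 4 (A2): sum1=151, sum2=45
  after byte 5 (64): sum1=251, sum2=41
Checksum = sum2·256 + sum1 = 41·256 + 251 = 10747 = 0x29FB.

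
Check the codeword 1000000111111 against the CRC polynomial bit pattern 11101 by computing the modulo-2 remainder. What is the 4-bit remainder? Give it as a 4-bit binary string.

Modulo-2 division of 1000000111111 by 11101:
  pos 0: 10000 XOR 11101 = 01101
  pos 1: 11010 XOR 11101 = 00111
  pos 3: 11101 XOR 11101 = 00000
  pos 8: 11111 XOR 11101 = 00010
Remainder = 0010 (nonzero — an error is detected).

0010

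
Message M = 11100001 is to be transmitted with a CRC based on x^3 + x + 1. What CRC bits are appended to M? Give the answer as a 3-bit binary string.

Append 3 zeros: 11100001000. Divide by 1011 (XOR where the leading bit is 1):
  pos 0: 1110 XOR 1011 = 0101
  pos 1: 1010 XOR 1011 = 0001
  pos 4: 1001 XOR 1011 = 0010
  pos 6: 1000 XOR 1011 = 0011
Remainder (last 3 bits) = 110. This is the CRC / FCS.

110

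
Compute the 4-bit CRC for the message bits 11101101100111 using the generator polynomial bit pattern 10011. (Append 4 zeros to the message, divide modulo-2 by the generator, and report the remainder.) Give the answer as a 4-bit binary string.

0001

Append 4 zeros: 111011011001110000. Divide by 10011 (XOR where the leading bit is 1):
  pos 0: 11101 XOR 10011 = 01110
  pos 1: 11101 XOR 10011 = 01110
  pos 2: 11100 XOR 10011 = 01111
  pos 3: 11111 XOR 10011 = 01100
  pos 4: 11001 XOR 10011 = 01010
  pos 5: 10100 XOR 10011 = 00111
  pos 7: 11101 XOR 10011 = 01110
  pos 8: 11101 XOR 10011 = 01110
  pos 9: 11101 XOR 10011 = 01110
  pos 10: 11100 XOR 10011 = 01111
  pos 11: 11110 XOR 10011 = 01101
  pos 12: 11010 XOR 10011 = 01001
  pos 13: 10010 XOR 10011 = 00001
Remainder (last 4 bits) = 0001. This is the CRC / FCS.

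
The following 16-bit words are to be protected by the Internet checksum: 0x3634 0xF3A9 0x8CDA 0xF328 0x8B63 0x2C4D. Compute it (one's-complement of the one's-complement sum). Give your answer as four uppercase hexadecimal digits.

One's-complement addition (fold any carry out of bit 15 back into bit 0):
  0x3634 + 0xF3A9 = 0x129DD → wrap carry → 0x29DE
  0x29DE + 0x8CDA = 0x0B6B8
  0xB6B8 + 0xF328 = 0x1A9E0 → wrap carry → 0xA9E1
  0xA9E1 + 0x8B63 = 0x13544 → wrap carry → 0x3545
  0x3545 + 0x2C4D = 0x06192
One's-complement sum = 0x6192.
Checksum = ~0x6192 & 0xFFFF = 0x9E6D.

9E6D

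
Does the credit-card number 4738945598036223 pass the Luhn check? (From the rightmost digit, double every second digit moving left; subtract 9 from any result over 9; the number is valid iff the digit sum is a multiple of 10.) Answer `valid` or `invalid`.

From the right, keep odd positions and double even positions (subtract 9 from any doubled value over 9):
  doubled (positions 2,4,...): 4 3 0 9 1 9 6 8 → sum 40
  kept (positions 1,3,...): 3 2 3 8 5 4 8 7 → sum 40
Total = 80.
80 mod 10 = 0, so the number is valid.

valid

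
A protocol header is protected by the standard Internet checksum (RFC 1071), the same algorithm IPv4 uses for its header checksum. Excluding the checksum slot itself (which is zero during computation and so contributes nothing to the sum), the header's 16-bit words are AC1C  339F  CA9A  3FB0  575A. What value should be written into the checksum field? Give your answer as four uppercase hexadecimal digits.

One's-complement addition (fold any carry out of bit 15 back into bit 0):
  0xAC1C + 0x339F = 0x0DFBB
  0xDFBB + 0xCA9A = 0x1AA55 → wrap carry → 0xAA56
  0xAA56 + 0x3FB0 = 0x0EA06
  0xEA06 + 0x575A = 0x14160 → wrap carry → 0x4161
One's-complement sum = 0x4161.
Checksum = ~0x4161 & 0xFFFF = 0xBE9E.

BE9E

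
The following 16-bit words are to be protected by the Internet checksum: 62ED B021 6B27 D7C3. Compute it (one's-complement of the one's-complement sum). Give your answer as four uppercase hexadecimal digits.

AA05

One's-complement addition (fold any carry out of bit 15 back into bit 0):
  0x62ED + 0xB021 = 0x1130E → wrap carry → 0x130F
  0x130F + 0x6B27 = 0x07E36
  0x7E36 + 0xD7C3 = 0x155F9 → wrap carry → 0x55FA
One's-complement sum = 0x55FA.
Checksum = ~0x55FA & 0xFFFF = 0xAA05.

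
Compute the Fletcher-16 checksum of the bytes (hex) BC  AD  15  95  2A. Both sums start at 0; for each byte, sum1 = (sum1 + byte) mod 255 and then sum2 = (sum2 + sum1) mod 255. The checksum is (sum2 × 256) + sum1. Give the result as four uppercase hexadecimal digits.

Running sums (mod 255):
  after byte 0 (BC): sum1=188, sum2=188
  after byte 1 (AD): sum1=106, sum2=39
  after byte 2 (15): sum1=127, sum2=166
  after byte 3 (95): sum1=21, sum2=187
  after byte 4 (2A): sum1=63, sum2=250
Checksum = sum2·256 + sum1 = 250·256 + 63 = 64063 = 0xFA3F.

FA3F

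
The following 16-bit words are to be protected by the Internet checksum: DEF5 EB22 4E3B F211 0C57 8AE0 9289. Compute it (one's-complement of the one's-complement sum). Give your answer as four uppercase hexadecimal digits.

CBD8

One's-complement addition (fold any carry out of bit 15 back into bit 0):
  0xDEF5 + 0xEB22 = 0x1CA17 → wrap carry → 0xCA18
  0xCA18 + 0x4E3B = 0x11853 → wrap carry → 0x1854
  0x1854 + 0xF211 = 0x10A65 → wrap carry → 0x0A66
  0x0A66 + 0x0C57 = 0x016BD
  0x16BD + 0x8AE0 = 0x0A19D
  0xA19D + 0x9289 = 0x13426 → wrap carry → 0x3427
One's-complement sum = 0x3427.
Checksum = ~0x3427 & 0xFFFF = 0xCBD8.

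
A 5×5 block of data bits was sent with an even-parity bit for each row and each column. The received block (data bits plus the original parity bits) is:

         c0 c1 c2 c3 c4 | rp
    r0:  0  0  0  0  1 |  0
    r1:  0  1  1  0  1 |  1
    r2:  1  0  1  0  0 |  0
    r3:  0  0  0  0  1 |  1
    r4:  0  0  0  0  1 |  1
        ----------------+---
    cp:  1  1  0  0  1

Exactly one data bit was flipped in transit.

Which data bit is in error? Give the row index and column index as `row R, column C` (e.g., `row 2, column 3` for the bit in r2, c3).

Recompute each row's even parity and compare to rp:
  r0: data parity 1, sent rp 0 → mismatch
  r1: data parity 1, sent rp 1 → ok
  r2: data parity 0, sent rp 0 → ok
  r3: data parity 1, sent rp 1 → ok
  r4: data parity 1, sent rp 1 → ok
Recompute each column's even parity and compare to cp:
  c0: data parity 1, sent cp 1 → ok
  c1: data parity 1, sent cp 1 → ok
  c2: data parity 0, sent cp 0 → ok
  c3: data parity 0, sent cp 0 → ok
  c4: data parity 0, sent cp 1 → mismatch
Exactly one row (r0) and one column (c4) fail → the flipped bit is at their intersection.

row 0, column 4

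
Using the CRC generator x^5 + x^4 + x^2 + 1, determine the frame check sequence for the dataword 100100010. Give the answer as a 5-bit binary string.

Append 5 zeros: 10010001000000. Divide by 110101 (XOR where the leading bit is 1):
  pos 0: 100100 XOR 110101 = 010001
  pos 1: 100010 XOR 110101 = 010111
  pos 2: 101111 XOR 110101 = 011010
  pos 3: 110100 XOR 110101 = 000001
  pos 8: 100000 XOR 110101 = 010101
Remainder (last 5 bits) = 10101. This is the CRC / FCS.

10101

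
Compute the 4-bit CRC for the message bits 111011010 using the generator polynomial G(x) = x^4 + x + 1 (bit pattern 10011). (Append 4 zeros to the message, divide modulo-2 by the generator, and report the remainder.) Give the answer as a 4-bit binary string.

1110

Append 4 zeros: 1110110100000. Divide by 10011 (XOR where the leading bit is 1):
  pos 0: 11101 XOR 10011 = 01110
  pos 1: 11101 XOR 10011 = 01110
  pos 2: 11100 XOR 10011 = 01111
  pos 3: 11111 XOR 10011 = 01100
  pos 4: 11000 XOR 10011 = 01011
  pos 5: 10110 XOR 10011 = 00101
  pos 7: 10100 XOR 10011 = 00111
Remainder (last 4 bits) = 1110. This is the CRC / FCS.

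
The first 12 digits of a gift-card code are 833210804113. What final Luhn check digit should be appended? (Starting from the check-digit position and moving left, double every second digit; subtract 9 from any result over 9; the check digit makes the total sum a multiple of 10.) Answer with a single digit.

Partial digits right→left: 3 1 1 4 0 8 0 1 2 3 3 8
Double every second digit counting from the check-digit position (so the 1st, 3rd, 5th, ... of the partial from the right).
  doubled (with −9 where >9): 6 2 0 0 4 6 → sum 18
  kept as-is: 1 4 8 1 3 8 → sum 25
Total = 18 + 25 = 43.
Check digit = (10 − (43 mod 10)) mod 10 = 7.

7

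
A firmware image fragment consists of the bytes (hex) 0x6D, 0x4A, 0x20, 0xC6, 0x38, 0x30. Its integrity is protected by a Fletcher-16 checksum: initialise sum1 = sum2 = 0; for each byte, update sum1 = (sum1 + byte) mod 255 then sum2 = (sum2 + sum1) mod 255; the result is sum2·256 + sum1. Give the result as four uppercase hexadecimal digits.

7907

Running sums (mod 255):
  after byte 0 (0x6D): sum1=109, sum2=109
  after byte 1 (0x4A): sum1=183, sum2=37
  after byte 2 (0x20): sum1=215, sum2=252
  after byte 3 (0xC6): sum1=158, sum2=155
  after byte 4 (0x38): sum1=214, sum2=114
  after byte 5 (0x30): sum1=7, sum2=121
Checksum = sum2·256 + sum1 = 121·256 + 7 = 30983 = 0x7907.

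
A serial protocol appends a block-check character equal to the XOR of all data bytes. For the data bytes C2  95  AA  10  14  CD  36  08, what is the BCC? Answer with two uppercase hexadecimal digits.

XOR the bytes together:
  start with 0xC2
  0xC2 ⊕ 0x95 = 0x57
  0x57 ⊕ 0xAA = 0xFD
  0xFD ⊕ 0x10 = 0xED
  0xED ⊕ 0x14 = 0xF9
  0xF9 ⊕ 0xCD = 0x34
  0x34 ⊕ 0x36 = 0x02
  0x02 ⊕ 0x08 = 0x0A

0A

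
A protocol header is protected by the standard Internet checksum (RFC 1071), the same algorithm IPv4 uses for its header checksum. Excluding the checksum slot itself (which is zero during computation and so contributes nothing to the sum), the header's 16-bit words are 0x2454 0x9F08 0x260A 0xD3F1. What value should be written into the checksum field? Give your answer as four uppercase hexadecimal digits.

42A7

One's-complement addition (fold any carry out of bit 15 back into bit 0):
  0x2454 + 0x9F08 = 0x0C35C
  0xC35C + 0x260A = 0x0E966
  0xE966 + 0xD3F1 = 0x1BD57 → wrap carry → 0xBD58
One's-complement sum = 0xBD58.
Checksum = ~0xBD58 & 0xFFFF = 0x42A7.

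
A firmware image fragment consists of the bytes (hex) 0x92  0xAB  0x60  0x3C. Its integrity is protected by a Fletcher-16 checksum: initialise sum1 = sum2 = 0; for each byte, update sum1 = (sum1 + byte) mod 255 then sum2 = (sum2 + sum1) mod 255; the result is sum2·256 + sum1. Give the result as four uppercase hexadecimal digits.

Running sums (mod 255):
  after byte 0 (0x92): sum1=146, sum2=146
  after byte 1 (0xAB): sum1=62, sum2=208
  after byte 2 (0x60): sum1=158, sum2=111
  after byte 3 (0x3C): sum1=218, sum2=74
Checksum = sum2·256 + sum1 = 74·256 + 218 = 19162 = 0x4ADA.

4ADA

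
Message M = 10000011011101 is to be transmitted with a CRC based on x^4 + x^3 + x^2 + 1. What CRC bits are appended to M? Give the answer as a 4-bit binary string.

1101

Append 4 zeros: 100000110111010000. Divide by 11101 (XOR where the leading bit is 1):
  pos 0: 10000 XOR 11101 = 01101
  pos 1: 11010 XOR 11101 = 00111
  pos 3: 11111 XOR 11101 = 00010
  pos 6: 10011 XOR 11101 = 01110
  pos 7: 11101 XOR 11101 = 00000
  pos 13: 10000 XOR 11101 = 01101
Remainder (last 4 bits) = 1101. This is the CRC / FCS.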